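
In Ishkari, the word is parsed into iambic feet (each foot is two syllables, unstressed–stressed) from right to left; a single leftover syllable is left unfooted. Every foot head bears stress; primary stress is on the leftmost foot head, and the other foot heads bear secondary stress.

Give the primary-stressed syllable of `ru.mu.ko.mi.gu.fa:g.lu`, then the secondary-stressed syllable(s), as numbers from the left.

Parse right to left into iambic (σˈσ) feet: ru (mu.ˈko) (mi.ˈgu) (fa:g.ˈlu). Syllable 1 is left unfooted.
Foot heads (stressed positions): 3, 5, 7.
End Rule Leftmost: primary stress on the leftmost head = syllable 3.
Secondary stress on 5, 7: ru.mu.ˈko.mi.ˌgu.fa:g.ˌlu.

primary 3, secondary 5, 7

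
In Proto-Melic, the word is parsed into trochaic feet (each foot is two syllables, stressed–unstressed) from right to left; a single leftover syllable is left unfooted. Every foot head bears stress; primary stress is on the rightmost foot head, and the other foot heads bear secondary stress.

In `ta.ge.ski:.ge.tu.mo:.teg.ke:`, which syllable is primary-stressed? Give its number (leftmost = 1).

7

Parse right to left into trochaic (ˈσσ) feet: (ˈta.ge) (ˈski:.ge) (ˈtu.mo:) (ˈteg.ke:).
Foot heads (stressed positions): 1, 3, 5, 7.
End Rule Rightmost: primary stress on the rightmost head = syllable 7.
Primary stress: syllable 7 → ta.ge.ski:.ge.tu.mo:.ˈteg.ke:.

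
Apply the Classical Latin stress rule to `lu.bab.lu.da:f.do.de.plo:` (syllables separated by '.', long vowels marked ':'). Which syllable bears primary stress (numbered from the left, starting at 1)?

Classical Latin: stress the penult if heavy (long vowel or closed), else the antepenult.
Weights: 5 do L, 6 de L, 7 plo: H.
The penult (syllable 6, de) is light, so stress falls on the antepenult (syllable 5, do).
Stress on syllable 5: lu.bab.lu.da:f.ˈdo.de.plo:.

5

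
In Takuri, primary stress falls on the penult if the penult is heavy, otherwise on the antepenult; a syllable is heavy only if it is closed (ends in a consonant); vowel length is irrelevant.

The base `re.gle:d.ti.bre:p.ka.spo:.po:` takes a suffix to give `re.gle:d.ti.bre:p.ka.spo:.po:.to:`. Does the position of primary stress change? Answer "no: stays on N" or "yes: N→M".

Base `re.gle:d.ti.bre:p.ka.spo:.po:` (7 syllables):
  Weights: 5 ka L, 6 spo: L, 7 po: L.
  The penult (syllable 6, spo:) is light, so stress falls on the antepenult (syllable 5, ka).
  → primary stress on syllable 5.
Suffixed `re.gle:d.ti.bre:p.ka.spo:.po:.to:` (8 syllables):
  Weights: 6 spo: L, 7 po: L, 8 to: L.
  The penult (syllable 7, po:) is light, so stress falls on the antepenult (syllable 6, spo:).
  → primary stress on syllable 6.

yes: 5→6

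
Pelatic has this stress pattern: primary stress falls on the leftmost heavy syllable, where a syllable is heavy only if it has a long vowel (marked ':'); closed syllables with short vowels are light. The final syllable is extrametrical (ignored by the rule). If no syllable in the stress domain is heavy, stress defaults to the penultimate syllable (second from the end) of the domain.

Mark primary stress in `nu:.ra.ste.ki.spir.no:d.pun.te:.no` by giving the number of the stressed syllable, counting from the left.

1

The final syllable (9, no) is extrametrical; the stress domain is syllables 1–8.
Weights: 1 nu: H, 2 ra L, 3 ste L, 4 ki L, 5 spir L, 6 no:d H, 7 pun L, 8 te: H.
Heavy syllables in the domain: 1, 6, 8. The leftmost is syllable 1 (nu:).
Primary stress: syllable 1 → ˈnu:.ra.ste.ki.spir.no:d.pun.te:.no.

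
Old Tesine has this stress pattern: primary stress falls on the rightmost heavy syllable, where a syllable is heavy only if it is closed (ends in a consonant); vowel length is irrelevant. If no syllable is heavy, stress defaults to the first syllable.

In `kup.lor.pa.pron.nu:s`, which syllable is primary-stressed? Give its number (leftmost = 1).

5

Weights: 1 kup H, 2 lor H, 3 pa L, 4 pron H, 5 nu:s H.
Heavy syllables in the domain: 1, 2, 4, 5. The rightmost is syllable 5 (nu:s).
Primary stress: syllable 5 → kup.lor.pa.pron.ˈnu:s.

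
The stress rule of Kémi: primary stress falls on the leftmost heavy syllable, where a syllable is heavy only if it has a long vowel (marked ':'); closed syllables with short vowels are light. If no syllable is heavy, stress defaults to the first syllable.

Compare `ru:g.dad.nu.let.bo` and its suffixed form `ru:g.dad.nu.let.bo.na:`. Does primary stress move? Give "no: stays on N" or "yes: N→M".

Base `ru:g.dad.nu.let.bo` (5 syllables):
  Weights: 1 ru:g H, 2 dad L, 3 nu L, 4 let L, 5 bo L.
  Heavy syllables in the domain: 1. The leftmost is syllable 1 (ru:g).
  → primary stress on syllable 1.
Suffixed `ru:g.dad.nu.let.bo.na:` (6 syllables):
  Weights: 1 ru:g H, 2 dad L, 3 nu L, 4 let L, 5 bo L, 6 na: H.
  Heavy syllables in the domain: 1, 6. The leftmost is syllable 1 (ru:g).
  → primary stress on syllable 1.

no: stays on 1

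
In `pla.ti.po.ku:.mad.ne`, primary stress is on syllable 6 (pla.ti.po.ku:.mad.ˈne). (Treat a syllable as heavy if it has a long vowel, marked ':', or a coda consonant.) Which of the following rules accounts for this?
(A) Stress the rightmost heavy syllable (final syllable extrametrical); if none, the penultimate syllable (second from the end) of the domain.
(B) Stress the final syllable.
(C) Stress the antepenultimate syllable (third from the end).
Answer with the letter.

B

Rule A → syllable 5 (observed: 6).
Rule B → syllable 6 ✓.
Rule C → syllable 4 (observed: 6).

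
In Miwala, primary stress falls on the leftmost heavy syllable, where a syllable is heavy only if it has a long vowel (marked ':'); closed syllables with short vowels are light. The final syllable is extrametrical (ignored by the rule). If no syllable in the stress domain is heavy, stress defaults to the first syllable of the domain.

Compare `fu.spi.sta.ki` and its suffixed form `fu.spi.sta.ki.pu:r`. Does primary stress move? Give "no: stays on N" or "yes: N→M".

Base `fu.spi.sta.ki` (4 syllables):
  The final syllable (4, ki) is extrametrical; the stress domain is syllables 1–3.
  Weights: 1 fu L, 2 spi L, 3 sta L.
  No heavy syllable in the domain; default to the first syllable of the domain = syllable 1.
  → primary stress on syllable 1.
Suffixed `fu.spi.sta.ki.pu:r` (5 syllables):
  The final syllable (5, pu:r) is extrametrical; the stress domain is syllables 1–4.
  Weights: 1 fu L, 2 spi L, 3 sta L, 4 ki L.
  No heavy syllable in the domain; default to the first syllable of the domain = syllable 1.
  → primary stress on syllable 1.

no: stays on 1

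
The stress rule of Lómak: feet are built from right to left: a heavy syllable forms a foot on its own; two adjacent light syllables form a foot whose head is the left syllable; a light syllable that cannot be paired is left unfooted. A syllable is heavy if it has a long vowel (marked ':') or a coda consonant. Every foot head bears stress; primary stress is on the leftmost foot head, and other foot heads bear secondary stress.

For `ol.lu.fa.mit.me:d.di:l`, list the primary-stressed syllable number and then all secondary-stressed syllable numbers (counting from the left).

primary 1, secondary 2, 4, 5, 6

Weights: 1 ol H, 2 lu L, 3 fa L, 4 mit H, 5 me:d H, 6 di:l H.
Parse right to left (heavy = foot alone; LL = one foot; stranded L unfooted): (ˈol) (ˈlu.fa) (ˈmit) (ˈme:d) (ˈdi:l).
Foot heads: 1, 2, 4, 5, 6.
Primary stress on the leftmost head = syllable 1.
Secondary stress on 2, 4, 5, 6: ˈol.ˌlu.fa.ˌmit.ˌme:d.ˌdi:l.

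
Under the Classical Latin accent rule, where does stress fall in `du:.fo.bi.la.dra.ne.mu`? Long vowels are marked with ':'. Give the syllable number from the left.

Classical Latin: stress the penult if heavy (long vowel or closed), else the antepenult.
Weights: 5 dra L, 6 ne L, 7 mu L.
The penult (syllable 6, ne) is light, so stress falls on the antepenult (syllable 5, dra).
Stress on syllable 5: du:.fo.bi.la.ˈdra.ne.mu.

5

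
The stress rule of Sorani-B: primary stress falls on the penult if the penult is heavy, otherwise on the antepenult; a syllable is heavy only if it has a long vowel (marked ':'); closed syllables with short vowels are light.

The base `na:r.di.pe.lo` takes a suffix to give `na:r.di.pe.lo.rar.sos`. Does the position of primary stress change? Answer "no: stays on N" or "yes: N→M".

Base `na:r.di.pe.lo` (4 syllables):
  Weights: 2 di L, 3 pe L, 4 lo L.
  The penult (syllable 3, pe) is light, so stress falls on the antepenult (syllable 2, di).
  → primary stress on syllable 2.
Suffixed `na:r.di.pe.lo.rar.sos` (6 syllables):
  Weights: 4 lo L, 5 rar L, 6 sos L.
  The penult (syllable 5, rar) is light, so stress falls on the antepenult (syllable 4, lo).
  → primary stress on syllable 4.

yes: 2→4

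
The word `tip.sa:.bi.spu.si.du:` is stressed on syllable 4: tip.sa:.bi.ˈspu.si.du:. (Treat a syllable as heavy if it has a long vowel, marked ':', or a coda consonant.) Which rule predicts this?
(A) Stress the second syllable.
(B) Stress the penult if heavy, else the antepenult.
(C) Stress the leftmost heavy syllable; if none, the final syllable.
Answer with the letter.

B

Rule A → syllable 2 (observed: 4).
Rule B → syllable 4 ✓.
Rule C → syllable 1 (observed: 4).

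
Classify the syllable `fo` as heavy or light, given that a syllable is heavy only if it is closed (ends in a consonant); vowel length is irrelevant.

`fo`: short vowel, open (no coda). Open (no coda) → light.

light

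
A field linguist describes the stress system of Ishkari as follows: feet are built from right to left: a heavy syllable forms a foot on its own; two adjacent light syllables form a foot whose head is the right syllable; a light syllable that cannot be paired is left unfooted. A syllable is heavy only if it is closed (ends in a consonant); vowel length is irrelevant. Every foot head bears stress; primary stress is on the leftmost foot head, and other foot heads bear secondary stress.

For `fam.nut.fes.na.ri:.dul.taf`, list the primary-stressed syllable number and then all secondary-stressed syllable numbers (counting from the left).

Weights: 1 fam H, 2 nut H, 3 fes H, 4 na L, 5 ri: L, 6 dul H, 7 taf H.
Parse right to left (heavy = foot alone; LL = one foot; stranded L unfooted): (ˈfam) (ˈnut) (ˈfes) (na.ˈri:) (ˈdul) (ˈtaf).
Foot heads: 1, 2, 3, 5, 6, 7.
Primary stress on the leftmost head = syllable 1.
Secondary stress on 2, 3, 5, 6, 7: ˈfam.ˌnut.ˌfes.na.ˌri:.ˌdul.ˌtaf.

primary 1, secondary 2, 3, 5, 6, 7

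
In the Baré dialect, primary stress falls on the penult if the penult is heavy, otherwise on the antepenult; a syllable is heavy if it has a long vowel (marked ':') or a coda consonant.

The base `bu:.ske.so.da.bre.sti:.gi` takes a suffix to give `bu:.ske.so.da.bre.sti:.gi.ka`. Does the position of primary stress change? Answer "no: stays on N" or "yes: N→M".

Base `bu:.ske.so.da.bre.sti:.gi` (7 syllables):
  Weights: 5 bre L, 6 sti: H, 7 gi L.
  The penult (syllable 6, sti:) is heavy, so it takes stress.
  → primary stress on syllable 6.
Suffixed `bu:.ske.so.da.bre.sti:.gi.ka` (8 syllables):
  Weights: 6 sti: H, 7 gi L, 8 ka L.
  The penult (syllable 7, gi) is light, so stress falls on the antepenult (syllable 6, sti:).
  → primary stress on syllable 6.

no: stays on 6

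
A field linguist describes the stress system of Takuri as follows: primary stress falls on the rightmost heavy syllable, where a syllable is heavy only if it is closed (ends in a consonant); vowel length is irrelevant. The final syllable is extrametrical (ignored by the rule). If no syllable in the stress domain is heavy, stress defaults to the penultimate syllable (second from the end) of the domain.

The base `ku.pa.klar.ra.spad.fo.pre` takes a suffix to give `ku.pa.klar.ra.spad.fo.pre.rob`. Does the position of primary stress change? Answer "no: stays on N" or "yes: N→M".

no: stays on 5

Base `ku.pa.klar.ra.spad.fo.pre` (7 syllables):
  The final syllable (7, pre) is extrametrical; the stress domain is syllables 1–6.
  Weights: 1 ku L, 2 pa L, 3 klar H, 4 ra L, 5 spad H, 6 fo L.
  Heavy syllables in the domain: 3, 5. The rightmost is syllable 5 (spad).
  → primary stress on syllable 5.
Suffixed `ku.pa.klar.ra.spad.fo.pre.rob` (8 syllables):
  The final syllable (8, rob) is extrametrical; the stress domain is syllables 1–7.
  Weights: 1 ku L, 2 pa L, 3 klar H, 4 ra L, 5 spad H, 6 fo L, 7 pre L.
  Heavy syllables in the domain: 3, 5. The rightmost is syllable 5 (spad).
  → primary stress on syllable 5.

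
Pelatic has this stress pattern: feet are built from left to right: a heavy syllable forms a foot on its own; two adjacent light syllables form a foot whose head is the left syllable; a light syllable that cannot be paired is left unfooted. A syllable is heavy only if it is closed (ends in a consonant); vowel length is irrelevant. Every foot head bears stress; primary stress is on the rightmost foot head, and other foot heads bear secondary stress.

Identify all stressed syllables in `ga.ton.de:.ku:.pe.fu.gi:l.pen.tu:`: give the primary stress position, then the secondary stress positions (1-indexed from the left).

primary 8, secondary 2, 3, 5, 7

Weights: 1 ga L, 2 ton H, 3 de: L, 4 ku: L, 5 pe L, 6 fu L, 7 gi:l H, 8 pen H, 9 tu: L.
Parse left to right (heavy = foot alone; LL = one foot; stranded L unfooted): ga (ˈton) (ˈde:.ku:) (ˈpe.fu) (ˈgi:l) (ˈpen) tu:.
Foot heads: 2, 3, 5, 7, 8.
Primary stress on the rightmost head = syllable 8.
Secondary stress on 2, 3, 5, 7: ga.ˌton.ˌde:.ku:.ˌpe.fu.ˌgi:l.ˈpen.tu:.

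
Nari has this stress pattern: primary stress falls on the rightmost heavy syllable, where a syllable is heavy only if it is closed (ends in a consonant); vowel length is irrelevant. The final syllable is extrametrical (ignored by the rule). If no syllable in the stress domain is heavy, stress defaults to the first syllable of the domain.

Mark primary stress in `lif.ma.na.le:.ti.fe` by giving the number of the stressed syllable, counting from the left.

The final syllable (6, fe) is extrametrical; the stress domain is syllables 1–5.
Weights: 1 lif H, 2 ma L, 3 na L, 4 le: L, 5 ti L.
Heavy syllables in the domain: 1. The rightmost is syllable 1 (lif).
Primary stress: syllable 1 → ˈlif.ma.na.le:.ti.fe.

1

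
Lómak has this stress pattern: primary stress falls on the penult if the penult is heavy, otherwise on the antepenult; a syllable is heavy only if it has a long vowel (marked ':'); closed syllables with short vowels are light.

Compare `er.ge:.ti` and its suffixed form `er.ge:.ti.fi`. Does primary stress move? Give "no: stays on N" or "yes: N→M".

Base `er.ge:.ti` (3 syllables):
  Weights: 1 er L, 2 ge: H, 3 ti L.
  The penult (syllable 2, ge:) is heavy, so it takes stress.
  → primary stress on syllable 2.
Suffixed `er.ge:.ti.fi` (4 syllables):
  Weights: 2 ge: H, 3 ti L, 4 fi L.
  The penult (syllable 3, ti) is light, so stress falls on the antepenult (syllable 2, ge:).
  → primary stress on syllable 2.

no: stays on 2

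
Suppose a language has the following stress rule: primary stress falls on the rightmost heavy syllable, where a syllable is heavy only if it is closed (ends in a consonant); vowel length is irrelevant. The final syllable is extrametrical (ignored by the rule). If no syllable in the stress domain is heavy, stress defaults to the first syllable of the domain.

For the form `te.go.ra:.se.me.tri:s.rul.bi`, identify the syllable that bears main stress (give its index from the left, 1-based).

7

The final syllable (8, bi) is extrametrical; the stress domain is syllables 1–7.
Weights: 1 te L, 2 go L, 3 ra: L, 4 se L, 5 me L, 6 tri:s H, 7 rul H.
Heavy syllables in the domain: 6, 7. The rightmost is syllable 7 (rul).
Primary stress: syllable 7 → te.go.ra:.se.me.tri:s.ˈrul.bi.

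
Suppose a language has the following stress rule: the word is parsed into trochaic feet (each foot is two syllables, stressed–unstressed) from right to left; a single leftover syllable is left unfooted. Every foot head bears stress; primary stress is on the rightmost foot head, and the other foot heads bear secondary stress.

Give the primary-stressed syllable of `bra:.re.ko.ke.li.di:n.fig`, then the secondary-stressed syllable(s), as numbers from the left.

Parse right to left into trochaic (ˈσσ) feet: bra: (ˈre.ko) (ˈke.li) (ˈdi:n.fig). Syllable 1 is left unfooted.
Foot heads (stressed positions): 2, 4, 6.
End Rule Rightmost: primary stress on the rightmost head = syllable 6.
Secondary stress on 2, 4: bra:.ˌre.ko.ˌke.li.ˈdi:n.fig.

primary 6, secondary 2, 4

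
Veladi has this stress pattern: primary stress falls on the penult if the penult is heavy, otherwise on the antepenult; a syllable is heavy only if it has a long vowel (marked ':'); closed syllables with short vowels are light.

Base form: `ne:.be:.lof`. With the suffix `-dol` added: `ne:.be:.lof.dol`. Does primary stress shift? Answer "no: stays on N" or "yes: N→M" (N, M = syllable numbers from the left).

Base `ne:.be:.lof` (3 syllables):
  Weights: 1 ne: H, 2 be: H, 3 lof L.
  The penult (syllable 2, be:) is heavy, so it takes stress.
  → primary stress on syllable 2.
Suffixed `ne:.be:.lof.dol` (4 syllables):
  Weights: 2 be: H, 3 lof L, 4 dol L.
  The penult (syllable 3, lof) is light, so stress falls on the antepenult (syllable 2, be:).
  → primary stress on syllable 2.

no: stays on 2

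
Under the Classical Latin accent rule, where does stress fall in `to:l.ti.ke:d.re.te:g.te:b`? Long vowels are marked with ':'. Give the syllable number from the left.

Classical Latin: stress the penult if heavy (long vowel or closed), else the antepenult.
Weights: 4 re L, 5 te:g H, 6 te:b H.
The penult (syllable 5, te:g) is heavy, so it takes stress.
Stress on syllable 5: to:l.ti.ke:d.re.ˈte:g.te:b.

5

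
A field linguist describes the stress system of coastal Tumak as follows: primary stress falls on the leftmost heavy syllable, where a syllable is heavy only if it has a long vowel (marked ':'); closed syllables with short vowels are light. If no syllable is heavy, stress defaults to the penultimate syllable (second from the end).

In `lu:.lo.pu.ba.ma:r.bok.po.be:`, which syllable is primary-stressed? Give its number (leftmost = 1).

Weights: 1 lu: H, 2 lo L, 3 pu L, 4 ba L, 5 ma:r H, 6 bok L, 7 po L, 8 be: H.
Heavy syllables in the domain: 1, 5, 8. The leftmost is syllable 1 (lu:).
Primary stress: syllable 1 → ˈlu:.lo.pu.ba.ma:r.bok.po.be:.

1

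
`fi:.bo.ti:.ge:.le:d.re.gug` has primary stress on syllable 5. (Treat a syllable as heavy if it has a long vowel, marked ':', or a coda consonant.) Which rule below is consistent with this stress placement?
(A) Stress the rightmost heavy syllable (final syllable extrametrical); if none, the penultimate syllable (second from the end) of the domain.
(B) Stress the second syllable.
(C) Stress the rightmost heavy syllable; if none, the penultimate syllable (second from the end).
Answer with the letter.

A

Rule A → syllable 5 ✓.
Rule B → syllable 2 (observed: 5).
Rule C → syllable 7 (observed: 5).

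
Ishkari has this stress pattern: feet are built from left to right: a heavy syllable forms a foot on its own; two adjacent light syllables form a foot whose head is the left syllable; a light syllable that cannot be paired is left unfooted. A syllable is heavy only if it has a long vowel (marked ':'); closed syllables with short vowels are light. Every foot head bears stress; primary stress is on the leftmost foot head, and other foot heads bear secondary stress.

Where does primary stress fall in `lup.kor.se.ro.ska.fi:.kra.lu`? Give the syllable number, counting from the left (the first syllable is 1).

Weights: 1 lup L, 2 kor L, 3 se L, 4 ro L, 5 ska L, 6 fi: H, 7 kra L, 8 lu L.
Parse left to right (heavy = foot alone; LL = one foot; stranded L unfooted): (ˈlup.kor) (ˈse.ro) ska (ˈfi:) (ˈkra.lu).
Foot heads: 1, 3, 6, 7.
Primary stress on the leftmost head = syllable 1.
Primary stress: syllable 1 → ˈlup.kor.se.ro.ska.fi:.kra.lu.

1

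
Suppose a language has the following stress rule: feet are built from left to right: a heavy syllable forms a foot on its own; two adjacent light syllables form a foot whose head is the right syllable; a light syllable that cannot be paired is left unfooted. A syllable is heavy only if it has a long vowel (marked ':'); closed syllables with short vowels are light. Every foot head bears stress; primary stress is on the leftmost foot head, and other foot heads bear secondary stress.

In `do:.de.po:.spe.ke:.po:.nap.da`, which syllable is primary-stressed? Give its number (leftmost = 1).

1

Weights: 1 do: H, 2 de L, 3 po: H, 4 spe L, 5 ke: H, 6 po: H, 7 nap L, 8 da L.
Parse left to right (heavy = foot alone; LL = one foot; stranded L unfooted): (ˈdo:) de (ˈpo:) spe (ˈke:) (ˈpo:) (nap.ˈda).
Foot heads: 1, 3, 5, 6, 8.
Primary stress on the leftmost head = syllable 1.
Primary stress: syllable 1 → ˈdo:.de.po:.spe.ke:.po:.nap.da.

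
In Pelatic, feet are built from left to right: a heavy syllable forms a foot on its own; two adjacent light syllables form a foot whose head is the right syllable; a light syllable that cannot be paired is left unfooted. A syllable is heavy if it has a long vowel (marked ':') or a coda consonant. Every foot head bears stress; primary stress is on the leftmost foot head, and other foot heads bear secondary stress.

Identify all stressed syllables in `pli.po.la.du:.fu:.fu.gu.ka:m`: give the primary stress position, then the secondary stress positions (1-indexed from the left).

primary 2, secondary 4, 5, 7, 8

Weights: 1 pli L, 2 po L, 3 la L, 4 du: H, 5 fu: H, 6 fu L, 7 gu L, 8 ka:m H.
Parse left to right (heavy = foot alone; LL = one foot; stranded L unfooted): (pli.ˈpo) la (ˈdu:) (ˈfu:) (fu.ˈgu) (ˈka:m).
Foot heads: 2, 4, 5, 7, 8.
Primary stress on the leftmost head = syllable 2.
Secondary stress on 4, 5, 7, 8: pli.ˈpo.la.ˌdu:.ˌfu:.fu.ˌgu.ˌka:m.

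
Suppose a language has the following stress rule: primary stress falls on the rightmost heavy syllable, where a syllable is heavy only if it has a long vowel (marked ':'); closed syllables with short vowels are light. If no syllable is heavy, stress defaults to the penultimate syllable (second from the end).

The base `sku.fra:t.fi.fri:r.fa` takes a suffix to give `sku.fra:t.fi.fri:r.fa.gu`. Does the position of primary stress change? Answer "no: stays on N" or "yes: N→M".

no: stays on 4

Base `sku.fra:t.fi.fri:r.fa` (5 syllables):
  Weights: 1 sku L, 2 fra:t H, 3 fi L, 4 fri:r H, 5 fa L.
  Heavy syllables in the domain: 2, 4. The rightmost is syllable 4 (fri:r).
  → primary stress on syllable 4.
Suffixed `sku.fra:t.fi.fri:r.fa.gu` (6 syllables):
  Weights: 1 sku L, 2 fra:t H, 3 fi L, 4 fri:r H, 5 fa L, 6 gu L.
  Heavy syllables in the domain: 2, 4. The rightmost is syllable 4 (fri:r).
  → primary stress on syllable 4.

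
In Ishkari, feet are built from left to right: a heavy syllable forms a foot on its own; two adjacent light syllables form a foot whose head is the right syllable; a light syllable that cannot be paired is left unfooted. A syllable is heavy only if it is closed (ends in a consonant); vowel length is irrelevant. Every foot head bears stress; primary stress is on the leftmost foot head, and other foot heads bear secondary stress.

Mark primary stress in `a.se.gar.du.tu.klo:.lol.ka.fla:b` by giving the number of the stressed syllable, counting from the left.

2

Weights: 1 a L, 2 se L, 3 gar H, 4 du L, 5 tu L, 6 klo: L, 7 lol H, 8 ka L, 9 fla:b H.
Parse left to right (heavy = foot alone; LL = one foot; stranded L unfooted): (a.ˈse) (ˈgar) (du.ˈtu) klo: (ˈlol) ka (ˈfla:b).
Foot heads: 2, 3, 5, 7, 9.
Primary stress on the leftmost head = syllable 2.
Primary stress: syllable 2 → a.ˈse.gar.du.tu.klo:.lol.ka.fla:b.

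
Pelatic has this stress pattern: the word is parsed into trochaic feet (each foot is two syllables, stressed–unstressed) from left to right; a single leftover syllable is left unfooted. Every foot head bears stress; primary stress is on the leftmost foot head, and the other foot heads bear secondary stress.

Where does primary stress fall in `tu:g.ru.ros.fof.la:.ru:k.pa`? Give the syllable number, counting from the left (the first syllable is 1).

Parse left to right into trochaic (ˈσσ) feet: (ˈtu:g.ru) (ˈros.fof) (ˈla:.ru:k) pa. Syllable 7 is left unfooted.
Foot heads (stressed positions): 1, 3, 5.
End Rule Leftmost: primary stress on the leftmost head = syllable 1.
Primary stress: syllable 1 → ˈtu:g.ru.ros.fof.la:.ru:k.pa.

1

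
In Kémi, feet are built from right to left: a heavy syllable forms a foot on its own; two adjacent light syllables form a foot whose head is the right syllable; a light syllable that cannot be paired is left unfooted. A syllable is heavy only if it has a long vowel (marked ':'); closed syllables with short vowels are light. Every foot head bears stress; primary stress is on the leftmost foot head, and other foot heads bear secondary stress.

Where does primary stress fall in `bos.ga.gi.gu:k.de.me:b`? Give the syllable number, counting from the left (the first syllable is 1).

Weights: 1 bos L, 2 ga L, 3 gi L, 4 gu:k H, 5 de L, 6 me:b H.
Parse right to left (heavy = foot alone; LL = one foot; stranded L unfooted): bos (ga.ˈgi) (ˈgu:k) de (ˈme:b).
Foot heads: 3, 4, 6.
Primary stress on the leftmost head = syllable 3.
Primary stress: syllable 3 → bos.ga.ˈgi.gu:k.de.me:b.

3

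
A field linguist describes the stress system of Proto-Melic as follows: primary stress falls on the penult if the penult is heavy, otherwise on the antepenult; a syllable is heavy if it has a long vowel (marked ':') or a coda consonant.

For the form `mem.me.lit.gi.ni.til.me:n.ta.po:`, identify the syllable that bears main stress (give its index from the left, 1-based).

Weights: 7 me:n H, 8 ta L, 9 po: H.
The penult (syllable 8, ta) is light, so stress falls on the antepenult (syllable 7, me:n).
Primary stress: syllable 7 → mem.me.lit.gi.ni.til.ˈme:n.ta.po:.

7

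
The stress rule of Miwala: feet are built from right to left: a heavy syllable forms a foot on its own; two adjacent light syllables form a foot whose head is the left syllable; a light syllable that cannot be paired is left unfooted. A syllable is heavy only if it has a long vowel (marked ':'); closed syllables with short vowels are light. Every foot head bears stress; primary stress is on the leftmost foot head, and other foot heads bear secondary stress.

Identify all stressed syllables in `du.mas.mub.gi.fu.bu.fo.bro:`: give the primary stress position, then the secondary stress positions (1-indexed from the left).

primary 2, secondary 4, 6, 8

Weights: 1 du L, 2 mas L, 3 mub L, 4 gi L, 5 fu L, 6 bu L, 7 fo L, 8 bro: H.
Parse right to left (heavy = foot alone; LL = one foot; stranded L unfooted): du (ˈmas.mub) (ˈgi.fu) (ˈbu.fo) (ˈbro:).
Foot heads: 2, 4, 6, 8.
Primary stress on the leftmost head = syllable 2.
Secondary stress on 4, 6, 8: du.ˈmas.mub.ˌgi.fu.ˌbu.fo.ˌbro:.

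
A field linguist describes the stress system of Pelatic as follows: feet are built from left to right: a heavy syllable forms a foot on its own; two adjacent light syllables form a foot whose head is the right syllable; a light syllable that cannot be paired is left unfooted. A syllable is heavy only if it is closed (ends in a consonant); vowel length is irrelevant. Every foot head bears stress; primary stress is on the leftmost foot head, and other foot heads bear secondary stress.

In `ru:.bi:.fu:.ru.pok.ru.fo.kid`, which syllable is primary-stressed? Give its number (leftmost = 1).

2

Weights: 1 ru: L, 2 bi: L, 3 fu: L, 4 ru L, 5 pok H, 6 ru L, 7 fo L, 8 kid H.
Parse left to right (heavy = foot alone; LL = one foot; stranded L unfooted): (ru:.ˈbi:) (fu:.ˈru) (ˈpok) (ru.ˈfo) (ˈkid).
Foot heads: 2, 4, 5, 7, 8.
Primary stress on the leftmost head = syllable 2.
Primary stress: syllable 2 → ru:.ˈbi:.fu:.ru.pok.ru.fo.kid.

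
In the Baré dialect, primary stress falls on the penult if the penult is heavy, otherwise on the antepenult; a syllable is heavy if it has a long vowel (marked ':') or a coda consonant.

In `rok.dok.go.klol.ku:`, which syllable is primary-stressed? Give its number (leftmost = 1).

Weights: 3 go L, 4 klol H, 5 ku: H.
The penult (syllable 4, klol) is heavy, so it takes stress.
Primary stress: syllable 4 → rok.dok.go.ˈklol.ku:.

4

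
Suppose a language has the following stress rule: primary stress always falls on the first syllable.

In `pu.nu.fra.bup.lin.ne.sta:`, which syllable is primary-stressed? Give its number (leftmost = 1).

The word has 7 syllables; the first syllable is syllable 1 (pu).
Primary stress: syllable 1 → ˈpu.nu.fra.bup.lin.ne.sta:.

1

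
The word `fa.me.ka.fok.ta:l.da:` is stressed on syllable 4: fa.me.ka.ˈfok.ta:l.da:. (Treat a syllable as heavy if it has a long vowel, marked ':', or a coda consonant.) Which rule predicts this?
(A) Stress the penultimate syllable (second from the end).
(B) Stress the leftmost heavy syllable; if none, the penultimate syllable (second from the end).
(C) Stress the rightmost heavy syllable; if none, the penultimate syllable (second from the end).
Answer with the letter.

Rule A → syllable 5 (observed: 4).
Rule B → syllable 4 ✓.
Rule C → syllable 6 (observed: 4).

B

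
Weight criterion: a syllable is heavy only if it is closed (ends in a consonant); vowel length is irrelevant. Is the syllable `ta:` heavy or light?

`ta:`: long vowel, open (no coda). Open (no coda) → light.

light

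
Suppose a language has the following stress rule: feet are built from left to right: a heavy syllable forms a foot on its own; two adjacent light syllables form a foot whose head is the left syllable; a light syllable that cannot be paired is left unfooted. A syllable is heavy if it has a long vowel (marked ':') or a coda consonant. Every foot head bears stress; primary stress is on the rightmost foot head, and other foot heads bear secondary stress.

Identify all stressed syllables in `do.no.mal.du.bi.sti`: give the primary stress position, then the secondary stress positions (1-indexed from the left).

Weights: 1 do L, 2 no L, 3 mal H, 4 du L, 5 bi L, 6 sti L.
Parse left to right (heavy = foot alone; LL = one foot; stranded L unfooted): (ˈdo.no) (ˈmal) (ˈdu.bi) sti.
Foot heads: 1, 3, 4.
Primary stress on the rightmost head = syllable 4.
Secondary stress on 1, 3: ˌdo.no.ˌmal.ˈdu.bi.sti.

primary 4, secondary 1, 3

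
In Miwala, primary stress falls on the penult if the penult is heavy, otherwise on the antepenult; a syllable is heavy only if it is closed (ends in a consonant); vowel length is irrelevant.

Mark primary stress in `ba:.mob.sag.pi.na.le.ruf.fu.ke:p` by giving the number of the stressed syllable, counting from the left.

Weights: 7 ruf H, 8 fu L, 9 ke:p H.
The penult (syllable 8, fu) is light, so stress falls on the antepenult (syllable 7, ruf).
Primary stress: syllable 7 → ba:.mob.sag.pi.na.le.ˈruf.fu.ke:p.

7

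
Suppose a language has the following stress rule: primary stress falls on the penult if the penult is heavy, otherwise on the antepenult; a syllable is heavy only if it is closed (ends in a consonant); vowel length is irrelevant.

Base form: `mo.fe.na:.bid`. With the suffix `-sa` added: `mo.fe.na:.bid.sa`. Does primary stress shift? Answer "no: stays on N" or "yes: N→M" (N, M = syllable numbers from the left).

yes: 2→4

Base `mo.fe.na:.bid` (4 syllables):
  Weights: 2 fe L, 3 na: L, 4 bid H.
  The penult (syllable 3, na:) is light, so stress falls on the antepenult (syllable 2, fe).
  → primary stress on syllable 2.
Suffixed `mo.fe.na:.bid.sa` (5 syllables):
  Weights: 3 na: L, 4 bid H, 5 sa L.
  The penult (syllable 4, bid) is heavy, so it takes stress.
  → primary stress on syllable 4.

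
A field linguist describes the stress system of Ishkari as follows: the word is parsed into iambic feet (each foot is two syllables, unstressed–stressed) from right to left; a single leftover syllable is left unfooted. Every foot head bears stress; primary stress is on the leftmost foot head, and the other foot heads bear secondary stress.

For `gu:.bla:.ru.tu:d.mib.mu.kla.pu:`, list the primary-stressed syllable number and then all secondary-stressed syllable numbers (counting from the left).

Parse right to left into iambic (σˈσ) feet: (gu:.ˈbla:) (ru.ˈtu:d) (mib.ˈmu) (kla.ˈpu:).
Foot heads (stressed positions): 2, 4, 6, 8.
End Rule Leftmost: primary stress on the leftmost head = syllable 2.
Secondary stress on 4, 6, 8: gu:.ˈbla:.ru.ˌtu:d.mib.ˌmu.kla.ˌpu:.

primary 2, secondary 4, 6, 8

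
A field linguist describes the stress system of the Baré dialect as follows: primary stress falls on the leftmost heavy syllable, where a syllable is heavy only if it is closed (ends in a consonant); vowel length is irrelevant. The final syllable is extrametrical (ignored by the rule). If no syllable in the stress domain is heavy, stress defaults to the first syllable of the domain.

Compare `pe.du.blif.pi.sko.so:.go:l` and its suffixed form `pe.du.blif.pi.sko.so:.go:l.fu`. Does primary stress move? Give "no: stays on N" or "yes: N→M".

no: stays on 3

Base `pe.du.blif.pi.sko.so:.go:l` (7 syllables):
  The final syllable (7, go:l) is extrametrical; the stress domain is syllables 1–6.
  Weights: 1 pe L, 2 du L, 3 blif H, 4 pi L, 5 sko L, 6 so: L.
  Heavy syllables in the domain: 3. The leftmost is syllable 3 (blif).
  → primary stress on syllable 3.
Suffixed `pe.du.blif.pi.sko.so:.go:l.fu` (8 syllables):
  The final syllable (8, fu) is extrametrical; the stress domain is syllables 1–7.
  Weights: 1 pe L, 2 du L, 3 blif H, 4 pi L, 5 sko L, 6 so: L, 7 go:l H.
  Heavy syllables in the domain: 3, 7. The leftmost is syllable 3 (blif).
  → primary stress on syllable 3.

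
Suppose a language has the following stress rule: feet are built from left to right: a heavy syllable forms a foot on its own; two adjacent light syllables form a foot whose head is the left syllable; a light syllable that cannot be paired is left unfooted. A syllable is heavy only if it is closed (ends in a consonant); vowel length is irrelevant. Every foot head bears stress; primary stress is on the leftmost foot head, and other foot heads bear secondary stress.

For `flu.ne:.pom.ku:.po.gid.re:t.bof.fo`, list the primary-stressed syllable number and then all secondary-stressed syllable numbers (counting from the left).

Weights: 1 flu L, 2 ne: L, 3 pom H, 4 ku: L, 5 po L, 6 gid H, 7 re:t H, 8 bof H, 9 fo L.
Parse left to right (heavy = foot alone; LL = one foot; stranded L unfooted): (ˈflu.ne:) (ˈpom) (ˈku:.po) (ˈgid) (ˈre:t) (ˈbof) fo.
Foot heads: 1, 3, 4, 6, 7, 8.
Primary stress on the leftmost head = syllable 1.
Secondary stress on 3, 4, 6, 7, 8: ˈflu.ne:.ˌpom.ˌku:.po.ˌgid.ˌre:t.ˌbof.fo.

primary 1, secondary 3, 4, 6, 7, 8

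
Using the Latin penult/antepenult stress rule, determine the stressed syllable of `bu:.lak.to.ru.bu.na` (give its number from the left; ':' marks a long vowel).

4

Classical Latin: stress the penult if heavy (long vowel or closed), else the antepenult.
Weights: 4 ru L, 5 bu L, 6 na L.
The penult (syllable 5, bu) is light, so stress falls on the antepenult (syllable 4, ru).
Stress on syllable 4: bu:.lak.to.ˈru.bu.na.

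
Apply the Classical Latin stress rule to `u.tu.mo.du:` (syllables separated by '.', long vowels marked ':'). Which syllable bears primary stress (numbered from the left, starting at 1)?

2

Classical Latin: stress the penult if heavy (long vowel or closed), else the antepenult.
Weights: 2 tu L, 3 mo L, 4 du: H.
The penult (syllable 3, mo) is light, so stress falls on the antepenult (syllable 2, tu).
Stress on syllable 2: u.ˈtu.mo.du:.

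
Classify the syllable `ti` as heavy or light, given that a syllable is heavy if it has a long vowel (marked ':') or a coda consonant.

`ti`: short vowel, open (no coda). Short vowel, open → light.

light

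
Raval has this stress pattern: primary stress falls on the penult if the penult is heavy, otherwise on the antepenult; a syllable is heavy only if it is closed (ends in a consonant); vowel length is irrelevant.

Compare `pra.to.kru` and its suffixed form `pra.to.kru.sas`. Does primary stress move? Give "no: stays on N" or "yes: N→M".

Base `pra.to.kru` (3 syllables):
  Weights: 1 pra L, 2 to L, 3 kru L.
  The penult (syllable 2, to) is light, so stress falls on the antepenult (syllable 1, pra).
  → primary stress on syllable 1.
Suffixed `pra.to.kru.sas` (4 syllables):
  Weights: 2 to L, 3 kru L, 4 sas H.
  The penult (syllable 3, kru) is light, so stress falls on the antepenult (syllable 2, to).
  → primary stress on syllable 2.

yes: 1→2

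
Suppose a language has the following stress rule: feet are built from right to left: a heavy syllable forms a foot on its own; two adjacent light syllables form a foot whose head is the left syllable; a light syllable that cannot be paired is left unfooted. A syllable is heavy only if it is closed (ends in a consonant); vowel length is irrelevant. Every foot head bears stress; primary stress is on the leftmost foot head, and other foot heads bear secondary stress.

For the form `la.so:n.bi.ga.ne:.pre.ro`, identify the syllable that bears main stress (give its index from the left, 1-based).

Weights: 1 la L, 2 so:n H, 3 bi L, 4 ga L, 5 ne: L, 6 pre L, 7 ro L.
Parse right to left (heavy = foot alone; LL = one foot; stranded L unfooted): la (ˈso:n) bi (ˈga.ne:) (ˈpre.ro).
Foot heads: 2, 4, 6.
Primary stress on the leftmost head = syllable 2.
Primary stress: syllable 2 → la.ˈso:n.bi.ga.ne:.pre.ro.

2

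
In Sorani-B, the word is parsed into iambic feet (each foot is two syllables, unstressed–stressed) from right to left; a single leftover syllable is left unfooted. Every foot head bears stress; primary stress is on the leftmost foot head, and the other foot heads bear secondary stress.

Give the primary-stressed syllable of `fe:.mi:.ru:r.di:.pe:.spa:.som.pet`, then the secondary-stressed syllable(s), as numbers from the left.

Parse right to left into iambic (σˈσ) feet: (fe:.ˈmi:) (ru:r.ˈdi:) (pe:.ˈspa:) (som.ˈpet).
Foot heads (stressed positions): 2, 4, 6, 8.
End Rule Leftmost: primary stress on the leftmost head = syllable 2.
Secondary stress on 4, 6, 8: fe:.ˈmi:.ru:r.ˌdi:.pe:.ˌspa:.som.ˌpet.

primary 2, secondary 4, 6, 8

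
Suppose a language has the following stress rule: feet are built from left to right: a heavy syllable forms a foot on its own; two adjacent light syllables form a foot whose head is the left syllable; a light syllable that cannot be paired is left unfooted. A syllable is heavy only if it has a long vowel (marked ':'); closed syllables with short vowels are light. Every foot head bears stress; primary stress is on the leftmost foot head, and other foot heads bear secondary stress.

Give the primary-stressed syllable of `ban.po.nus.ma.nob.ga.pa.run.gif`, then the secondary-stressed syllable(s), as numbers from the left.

primary 1, secondary 3, 5, 7

Weights: 1 ban L, 2 po L, 3 nus L, 4 ma L, 5 nob L, 6 ga L, 7 pa L, 8 run L, 9 gif L.
Parse left to right (heavy = foot alone; LL = one foot; stranded L unfooted): (ˈban.po) (ˈnus.ma) (ˈnob.ga) (ˈpa.run) gif.
Foot heads: 1, 3, 5, 7.
Primary stress on the leftmost head = syllable 1.
Secondary stress on 3, 5, 7: ˈban.po.ˌnus.ma.ˌnob.ga.ˌpa.run.gif.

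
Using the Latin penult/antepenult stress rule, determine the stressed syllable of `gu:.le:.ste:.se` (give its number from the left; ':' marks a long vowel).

Classical Latin: stress the penult if heavy (long vowel or closed), else the antepenult.
Weights: 2 le: H, 3 ste: H, 4 se L.
The penult (syllable 3, ste:) is heavy, so it takes stress.
Stress on syllable 3: gu:.le:.ˈste:.se.

3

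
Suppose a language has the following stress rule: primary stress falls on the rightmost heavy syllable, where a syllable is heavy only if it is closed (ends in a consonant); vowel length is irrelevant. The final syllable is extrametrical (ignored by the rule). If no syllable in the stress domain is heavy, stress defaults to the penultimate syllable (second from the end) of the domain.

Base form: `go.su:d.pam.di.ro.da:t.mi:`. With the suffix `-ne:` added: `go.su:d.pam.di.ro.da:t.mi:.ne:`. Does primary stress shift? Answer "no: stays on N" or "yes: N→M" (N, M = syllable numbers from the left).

Base `go.su:d.pam.di.ro.da:t.mi:` (7 syllables):
  The final syllable (7, mi:) is extrametrical; the stress domain is syllables 1–6.
  Weights: 1 go L, 2 su:d H, 3 pam H, 4 di L, 5 ro L, 6 da:t H.
  Heavy syllables in the domain: 2, 3, 6. The rightmost is syllable 6 (da:t).
  → primary stress on syllable 6.
Suffixed `go.su:d.pam.di.ro.da:t.mi:.ne:` (8 syllables):
  The final syllable (8, ne:) is extrametrical; the stress domain is syllables 1–7.
  Weights: 1 go L, 2 su:d H, 3 pam H, 4 di L, 5 ro L, 6 da:t H, 7 mi: L.
  Heavy syllables in the domain: 2, 3, 6. The rightmost is syllable 6 (da:t).
  → primary stress on syllable 6.

no: stays on 6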